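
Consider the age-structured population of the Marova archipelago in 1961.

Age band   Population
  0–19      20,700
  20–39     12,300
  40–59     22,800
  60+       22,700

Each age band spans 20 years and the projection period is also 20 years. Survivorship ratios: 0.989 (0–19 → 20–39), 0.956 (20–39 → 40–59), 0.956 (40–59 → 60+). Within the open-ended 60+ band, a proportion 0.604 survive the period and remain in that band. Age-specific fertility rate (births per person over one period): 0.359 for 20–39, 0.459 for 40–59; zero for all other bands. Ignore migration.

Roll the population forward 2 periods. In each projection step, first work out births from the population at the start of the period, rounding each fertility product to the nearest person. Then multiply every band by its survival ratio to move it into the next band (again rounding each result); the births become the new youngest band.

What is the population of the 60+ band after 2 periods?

After projecting period 1:
Births: 12300 × 0.359 = 4416, 22800 × 0.459 = 10465 → total 14881
20–39: 20700 × 0.989 = 20472
40–59: 12300 × 0.956 = 11759
60+: 22800 × 0.956 + 22700 × 0.604 = 21797 + 13711 = 35508
End of period: [14881, 20472, 11759, 35508]
After projecting period 2:
Births: 20472 × 0.359 = 7349, 11759 × 0.459 = 5397 → total 12746
20–39: 14881 × 0.989 = 14717
40–59: 20472 × 0.956 = 19571
60+: 11759 × 0.956 + 35508 × 0.604 = 11242 + 21447 = 32689
End of period: [12746, 14717, 19571, 32689]

32689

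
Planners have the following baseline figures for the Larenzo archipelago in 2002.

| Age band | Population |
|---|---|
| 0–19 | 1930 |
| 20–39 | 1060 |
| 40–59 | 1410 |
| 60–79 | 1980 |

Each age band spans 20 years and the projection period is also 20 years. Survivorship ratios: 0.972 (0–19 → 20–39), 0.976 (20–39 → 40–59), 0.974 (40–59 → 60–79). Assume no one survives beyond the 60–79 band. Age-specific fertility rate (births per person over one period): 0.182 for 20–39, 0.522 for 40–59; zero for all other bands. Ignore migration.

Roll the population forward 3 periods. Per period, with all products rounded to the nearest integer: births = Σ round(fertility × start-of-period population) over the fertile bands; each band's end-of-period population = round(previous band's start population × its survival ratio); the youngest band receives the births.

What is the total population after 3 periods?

— Period 1 —
Births: 1060 × 0.182 = 193 ; 1410 × 0.522 = 736 → total 929
20–39: 1930 × 0.972 = 1876
40–59: 1060 × 0.976 = 1035
60–79: 1410 × 0.974 = 1373
End of period: [929, 1876, 1035, 1373]
— Period 2 —
Births: 1876 × 0.182 = 341 ; 1035 × 0.522 = 540 → total 881
20–39: 929 × 0.972 = 903
40–59: 1876 × 0.976 = 1831
60–79: 1035 × 0.974 = 1008
End of period: [881, 903, 1831, 1008]
— Period 3 —
Births: 903 × 0.182 = 164 ; 1831 × 0.522 = 956 → total 1120
20–39: 881 × 0.972 = 856
40–59: 903 × 0.976 = 881
60–79: 1831 × 0.974 = 1783
End of period: [1120, 856, 881, 1783]
Total after period 3: 1120 + 856 + 881 + 1783 = 4640

4640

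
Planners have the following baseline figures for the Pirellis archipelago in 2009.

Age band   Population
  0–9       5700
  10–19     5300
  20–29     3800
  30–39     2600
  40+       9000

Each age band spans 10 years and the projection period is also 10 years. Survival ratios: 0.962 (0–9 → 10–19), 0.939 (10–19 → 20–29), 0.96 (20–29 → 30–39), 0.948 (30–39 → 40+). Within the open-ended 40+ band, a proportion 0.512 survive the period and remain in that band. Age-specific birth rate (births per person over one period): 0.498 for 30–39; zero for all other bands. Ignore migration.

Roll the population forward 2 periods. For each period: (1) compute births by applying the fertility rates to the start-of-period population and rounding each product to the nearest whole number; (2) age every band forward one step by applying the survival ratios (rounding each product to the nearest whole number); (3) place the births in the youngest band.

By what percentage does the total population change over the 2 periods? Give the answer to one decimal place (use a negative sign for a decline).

-24.0

— Period 1 —
Births: 2600 × 0.498 = 1295
10–19: 5700 × 0.962 = 5483
20–29: 5300 × 0.939 = 4977
30–39: 3800 × 0.96 = 3648
40+: 2600 × 0.948 + 9000 × 0.512 = 2465 + 4608 = 7073
Giving 1295 / 5483 / 4977 / 3648 / 7073.
— Period 2 —
Births: 3648 × 0.498 = 1817
10–19: 1295 × 0.962 = 1246
20–29: 5483 × 0.939 = 5149
30–39: 4977 × 0.96 = 4778
40+: 3648 × 0.948 + 7073 × 0.512 = 3458 + 3621 = 7079
Giving 1817 / 1246 / 5149 / 4778 / 7079.
Total: 26400 → 20069; change = -6331; percentage change = -24.0%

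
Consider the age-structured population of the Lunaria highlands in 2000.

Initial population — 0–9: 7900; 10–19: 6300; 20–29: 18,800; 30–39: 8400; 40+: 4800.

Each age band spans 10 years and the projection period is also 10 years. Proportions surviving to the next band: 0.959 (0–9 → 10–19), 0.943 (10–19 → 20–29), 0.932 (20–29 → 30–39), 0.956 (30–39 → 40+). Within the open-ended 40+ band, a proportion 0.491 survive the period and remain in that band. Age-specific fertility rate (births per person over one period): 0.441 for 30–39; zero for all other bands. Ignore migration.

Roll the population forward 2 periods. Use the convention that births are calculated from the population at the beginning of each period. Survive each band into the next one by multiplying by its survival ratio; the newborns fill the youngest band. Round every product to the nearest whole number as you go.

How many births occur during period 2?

7727

Period 1.
Births: 8400 * 0.441 = 3704
10–19: 7900 * 0.959 = 7576
20–29: 6300 * 0.943 = 5941
30–39: 18800 * 0.932 = 17522
40+: 8400 * 0.956 + 4800 * 0.491 = 8030 + 2357 = 10387
Giving 3704 / 7576 / 5941 / 17522 / 10387.
Period 2.
Births: 17522 * 0.441 = 7727
10–19: 3704 * 0.959 = 3552
20–29: 7576 * 0.943 = 7144
30–39: 5941 * 0.932 = 5537
40+: 17522 * 0.956 + 10387 * 0.491 = 16751 + 5100 = 21851
Giving 7727 / 3552 / 7144 / 5537 / 21851.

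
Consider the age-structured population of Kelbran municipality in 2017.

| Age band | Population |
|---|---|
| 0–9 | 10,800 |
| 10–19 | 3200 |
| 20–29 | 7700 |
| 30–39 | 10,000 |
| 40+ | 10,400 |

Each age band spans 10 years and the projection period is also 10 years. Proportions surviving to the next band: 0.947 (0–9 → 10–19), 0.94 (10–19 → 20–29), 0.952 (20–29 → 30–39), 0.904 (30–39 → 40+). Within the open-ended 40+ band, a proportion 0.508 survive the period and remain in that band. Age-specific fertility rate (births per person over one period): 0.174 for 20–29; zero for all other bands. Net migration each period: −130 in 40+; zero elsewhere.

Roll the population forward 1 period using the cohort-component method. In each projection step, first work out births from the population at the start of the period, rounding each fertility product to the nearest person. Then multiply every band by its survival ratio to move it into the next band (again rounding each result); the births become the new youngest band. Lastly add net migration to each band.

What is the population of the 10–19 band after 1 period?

10228

Numbering the bands 1..5 from youngest to oldest:
Period 1:
Births: 7700 * 0.174 = 1340
Band 2: 10800 * 0.947 = 10228
Band 3: 3200 * 0.94 = 3008
Band 4: 7700 * 0.952 = 7330
Band 5: 10000 * 0.904 + 10400 * 0.508 = 9040 + 5283 = 14323
Net migration: Band 5 − 130 → 14193
Population now: 0–9=1340, 10–19=10228, 20–29=3008, 30–39=7330, 40+=14193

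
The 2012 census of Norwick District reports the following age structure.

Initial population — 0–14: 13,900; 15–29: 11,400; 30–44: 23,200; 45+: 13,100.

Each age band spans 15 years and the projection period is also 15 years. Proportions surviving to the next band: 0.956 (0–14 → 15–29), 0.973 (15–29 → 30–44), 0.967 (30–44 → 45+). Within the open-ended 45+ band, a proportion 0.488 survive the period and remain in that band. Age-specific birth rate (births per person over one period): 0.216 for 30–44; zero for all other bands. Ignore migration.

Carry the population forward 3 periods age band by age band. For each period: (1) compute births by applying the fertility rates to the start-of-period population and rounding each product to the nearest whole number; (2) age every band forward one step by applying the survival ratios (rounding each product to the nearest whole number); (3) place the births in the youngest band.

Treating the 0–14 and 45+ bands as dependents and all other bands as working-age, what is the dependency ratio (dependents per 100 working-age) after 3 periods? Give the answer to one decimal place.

394.0

(Bands numbered youngest = 1 to oldest = 4.)
Period 1:
Births: 23200 * 0.216 = 5011
Band 2: 13900 * 0.956 = 13288
Band 3: 11400 * 0.973 = 11092
Band 4: 23200 * 0.967 + 13100 * 0.488 = 22434 + 6393 = 28827
→ [5011, 13288, 11092, 28827]
Period 2:
Births: 11092 * 0.216 = 2396
Band 2: 5011 * 0.956 = 4791
Band 3: 13288 * 0.973 = 12929
Band 4: 11092 * 0.967 + 28827 * 0.488 = 10726 + 14068 = 24794
→ [2396, 4791, 12929, 24794]
Period 3:
Births: 12929 * 0.216 = 2793
Band 2: 2396 * 0.956 = 2291
Band 3: 4791 * 0.973 = 4662
Band 4: 12929 * 0.967 + 24794 * 0.488 = 12502 + 12099 = 24601
→ [2793, 2291, 4662, 24601]
Dependents (band 0–14 + band 45+) = 2793 + 24601 = 27394; working-age = 6953; ratio = 27394/6953 × 100 = 394.0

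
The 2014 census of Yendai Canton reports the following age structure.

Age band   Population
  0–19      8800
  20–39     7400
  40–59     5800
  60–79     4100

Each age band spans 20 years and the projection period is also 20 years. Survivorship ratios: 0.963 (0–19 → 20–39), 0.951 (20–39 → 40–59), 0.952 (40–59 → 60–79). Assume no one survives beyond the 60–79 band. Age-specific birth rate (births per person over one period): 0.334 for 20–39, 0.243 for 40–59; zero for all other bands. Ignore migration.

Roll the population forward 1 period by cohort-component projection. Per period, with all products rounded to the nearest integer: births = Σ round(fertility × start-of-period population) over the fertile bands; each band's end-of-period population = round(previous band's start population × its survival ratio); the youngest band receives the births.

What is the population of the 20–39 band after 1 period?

8474

Let group 1 be 0–19 through group 4 = 60–79.
Period 1.
Births: 7400 × 0.334 = 2472  |  5800 × 0.243 = 1409 → total 3881
Group 2: 8800 × 0.963 = 8474
Group 3: 7400 × 0.951 = 7037
Group 4: 5800 × 0.952 = 5522
→ [3881, 8474, 7037, 5522]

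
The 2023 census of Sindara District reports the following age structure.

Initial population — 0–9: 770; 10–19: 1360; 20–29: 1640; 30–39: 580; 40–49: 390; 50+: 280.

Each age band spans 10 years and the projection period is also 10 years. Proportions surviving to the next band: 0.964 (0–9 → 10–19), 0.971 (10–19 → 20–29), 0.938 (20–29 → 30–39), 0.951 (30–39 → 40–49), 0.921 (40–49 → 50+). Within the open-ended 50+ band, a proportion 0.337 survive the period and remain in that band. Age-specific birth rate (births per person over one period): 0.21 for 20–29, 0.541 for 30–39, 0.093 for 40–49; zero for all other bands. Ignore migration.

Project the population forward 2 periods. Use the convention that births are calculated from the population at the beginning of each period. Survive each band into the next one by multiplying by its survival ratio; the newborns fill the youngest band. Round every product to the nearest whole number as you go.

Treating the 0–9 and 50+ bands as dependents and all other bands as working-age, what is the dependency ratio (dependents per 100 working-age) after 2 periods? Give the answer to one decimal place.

Period 1.
Births: 1640 × 0.21 = 344 ; 580 × 0.541 = 314 ; 390 × 0.093 = 36 — total 694
10–19: 770 × 0.964 = 742
20–29: 1360 × 0.971 = 1321
30–39: 1640 × 0.938 = 1538
40–49: 580 × 0.951 = 552
50+: 390 × 0.921 + 280 × 0.337 = 359 + 94 = 453
Giving 694 / 742 / 1321 / 1538 / 552 / 453.
Period 2.
Births: 1321 × 0.21 = 277 ; 1538 × 0.541 = 832 ; 552 × 0.093 = 51 — total 1160
10–19: 694 × 0.964 = 669
20–29: 742 × 0.971 = 720
30–39: 1321 × 0.938 = 1239
40–49: 1538 × 0.951 = 1463
50+: 552 × 0.921 + 453 × 0.337 = 508 + 153 = 661
Giving 1160 / 669 / 720 / 1239 / 1463 / 661.
Dependents (band 0–9 + band 50+) = 1160 + 661 = 1821; working-age = 4091; ratio = 1821/4091 × 100 = 44.5

44.5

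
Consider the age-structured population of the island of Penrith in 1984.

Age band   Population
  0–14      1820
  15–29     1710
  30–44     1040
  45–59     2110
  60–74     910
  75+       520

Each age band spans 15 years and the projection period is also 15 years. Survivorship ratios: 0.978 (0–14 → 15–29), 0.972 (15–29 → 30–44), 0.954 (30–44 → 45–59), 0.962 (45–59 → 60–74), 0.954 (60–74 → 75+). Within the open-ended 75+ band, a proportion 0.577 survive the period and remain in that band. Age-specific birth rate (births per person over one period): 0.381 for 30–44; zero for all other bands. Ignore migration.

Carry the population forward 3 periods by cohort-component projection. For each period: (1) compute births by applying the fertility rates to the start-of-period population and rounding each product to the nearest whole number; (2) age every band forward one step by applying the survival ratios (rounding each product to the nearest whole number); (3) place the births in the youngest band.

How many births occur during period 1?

Let band 1 be 0–14 through band 6 = 75+.
[period 1]
Births: 1040 × 0.381 = 396
Band 2: 1820 × 0.978 = 1780
Band 3: 1710 × 0.972 = 1662
Band 4: 1040 × 0.954 = 992
Band 5: 2110 × 0.962 = 2030
Band 6: 910 × 0.954 + 520 × 0.577 = 868 + 300 = 1168
Giving 396 / 1780 / 1662 / 992 / 2030 / 1168.

396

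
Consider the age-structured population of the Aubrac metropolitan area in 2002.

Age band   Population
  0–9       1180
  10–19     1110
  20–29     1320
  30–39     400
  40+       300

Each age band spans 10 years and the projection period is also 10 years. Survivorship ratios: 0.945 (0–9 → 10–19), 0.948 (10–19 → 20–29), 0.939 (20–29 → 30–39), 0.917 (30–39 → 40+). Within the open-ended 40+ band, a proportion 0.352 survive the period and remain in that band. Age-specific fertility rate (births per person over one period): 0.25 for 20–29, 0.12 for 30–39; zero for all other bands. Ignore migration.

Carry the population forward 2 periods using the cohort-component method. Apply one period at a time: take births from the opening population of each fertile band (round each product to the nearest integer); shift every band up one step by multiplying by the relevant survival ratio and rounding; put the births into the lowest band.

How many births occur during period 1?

378

— Period 1 —
Births: 1320 * 0.25 = 330  |  400 * 0.12 = 48 → total 378
10–19: 1180 * 0.945 = 1115
20–29: 1110 * 0.948 = 1052
30–39: 1320 * 0.939 = 1239
40+: 400 * 0.917 + 300 * 0.352 = 367 + 106 = 473
Population now: 0–9=378, 10–19=1115, 20–29=1052, 30–39=1239, 40+=473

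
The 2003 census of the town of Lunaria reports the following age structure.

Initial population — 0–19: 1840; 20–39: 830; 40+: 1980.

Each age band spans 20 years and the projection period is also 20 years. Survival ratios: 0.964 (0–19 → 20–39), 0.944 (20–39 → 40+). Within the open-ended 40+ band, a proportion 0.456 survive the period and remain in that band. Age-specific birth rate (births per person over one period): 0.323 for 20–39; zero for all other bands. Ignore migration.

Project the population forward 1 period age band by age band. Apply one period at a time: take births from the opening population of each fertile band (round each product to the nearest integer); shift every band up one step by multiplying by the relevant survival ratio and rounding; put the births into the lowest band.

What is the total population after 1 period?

— Period 1 —
Births: 830 * 0.323 = 268
20–39: 1840 * 0.964 = 1774
40+: 830 * 0.944 + 1980 * 0.456 = 784 + 903 = 1687
Population now: 0–19=268, 20–39=1774, 40+=1687
Total after period 1: 268 + 1774 + 1687 = 3729

3729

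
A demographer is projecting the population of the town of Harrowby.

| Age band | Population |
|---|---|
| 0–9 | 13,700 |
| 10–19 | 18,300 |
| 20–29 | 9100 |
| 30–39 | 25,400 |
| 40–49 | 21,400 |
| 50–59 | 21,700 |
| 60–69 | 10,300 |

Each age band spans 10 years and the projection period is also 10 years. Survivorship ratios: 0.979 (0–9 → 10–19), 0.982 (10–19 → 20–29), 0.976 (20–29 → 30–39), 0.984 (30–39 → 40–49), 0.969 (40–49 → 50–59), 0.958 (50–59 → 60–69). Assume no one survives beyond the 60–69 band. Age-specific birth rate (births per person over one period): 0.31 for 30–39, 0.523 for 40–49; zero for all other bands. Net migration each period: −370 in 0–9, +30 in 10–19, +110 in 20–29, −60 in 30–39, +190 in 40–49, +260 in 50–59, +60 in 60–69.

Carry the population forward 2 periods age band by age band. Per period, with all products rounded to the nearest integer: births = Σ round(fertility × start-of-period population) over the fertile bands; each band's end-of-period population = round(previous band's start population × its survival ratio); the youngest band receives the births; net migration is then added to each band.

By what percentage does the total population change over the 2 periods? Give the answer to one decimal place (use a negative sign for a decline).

-1.2

Call the groups 1 to 7, youngest first.
— Period 1 —
Births: 25400 × 0.31 = 7874, 21400 × 0.523 = 11192 → total 19066
Group 2: 13700 × 0.979 = 13412
Group 3: 18300 × 0.982 = 17971
Group 4: 9100 × 0.976 = 8882
Group 5: 25400 × 0.984 = 24994
Group 6: 21400 × 0.969 = 20737
Group 7: 21700 × 0.958 = 20789
Net migration: Group 1 − 370 → 18696; Group 2 + 30 → 13442; Group 3 + 110 → 18081; Group 4 − 60 → 8822; Group 5 + 190 → 25184; Group 6 + 260 → 20997; Group 7 + 60 → 20849
Population now: 0–9=18696, 10–19=13442, 20–29=18081, 30–39=8822, 40–49=25184, 50–59=20997, 60–69=20849
— Period 2 —
Births: 8822 × 0.31 = 2735, 25184 × 0.523 = 13171 → total 15906
Group 2: 18696 × 0.979 = 18303
Group 3: 13442 × 0.982 = 13200
Group 4: 18081 × 0.976 = 17647
Group 5: 8822 × 0.984 = 8681
Group 6: 25184 × 0.969 = 24403
Group 7: 20997 × 0.958 = 20115
Net migration: Group 1 − 370 → 15536; Group 2 + 30 → 18333; Group 3 + 110 → 13310; Group 4 − 60 → 17587; Group 5 + 190 → 8871; Group 6 + 260 → 24663; Group 7 + 60 → 20175
Population now: 0–9=15536, 10–19=18333, 20–29=13310, 30–39=17587, 40–49=8871, 50–59=24663, 60–69=20175
Total: 119900 → 118475; change = -1425; percentage change = -1.2%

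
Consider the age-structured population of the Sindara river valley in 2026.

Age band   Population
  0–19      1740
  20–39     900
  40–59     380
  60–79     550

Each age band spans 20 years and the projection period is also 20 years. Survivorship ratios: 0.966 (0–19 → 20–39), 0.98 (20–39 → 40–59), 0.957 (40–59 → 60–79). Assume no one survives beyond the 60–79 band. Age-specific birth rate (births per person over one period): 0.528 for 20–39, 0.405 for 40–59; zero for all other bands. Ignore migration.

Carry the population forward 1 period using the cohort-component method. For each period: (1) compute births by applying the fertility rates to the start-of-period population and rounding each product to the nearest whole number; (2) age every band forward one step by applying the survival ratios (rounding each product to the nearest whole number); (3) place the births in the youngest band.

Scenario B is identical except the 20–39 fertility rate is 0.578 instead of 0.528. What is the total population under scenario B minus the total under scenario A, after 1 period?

45

After projecting period 1:
Births: 900 × 0.528 = 475, 380 × 0.405 = 154 → 629
20–39: 1740 × 0.966 = 1681
40–59: 900 × 0.98 = 882
60–79: 380 × 0.957 = 364
End of period: [629, 1681, 882, 364]
Scenario A total after 1 period: 3556
Scenario B projection —
After projecting period 1:
Births: 900 × 0.578 = 520, 380 × 0.405 = 154 → 674
20–39: 1740 × 0.966 = 1681
40–59: 900 × 0.98 = 882
60–79: 380 × 0.957 = 364
End of period: [674, 1681, 882, 364]
Scenario B total after 1 period: 3601
Difference B − A = 3601 − 3556 = 45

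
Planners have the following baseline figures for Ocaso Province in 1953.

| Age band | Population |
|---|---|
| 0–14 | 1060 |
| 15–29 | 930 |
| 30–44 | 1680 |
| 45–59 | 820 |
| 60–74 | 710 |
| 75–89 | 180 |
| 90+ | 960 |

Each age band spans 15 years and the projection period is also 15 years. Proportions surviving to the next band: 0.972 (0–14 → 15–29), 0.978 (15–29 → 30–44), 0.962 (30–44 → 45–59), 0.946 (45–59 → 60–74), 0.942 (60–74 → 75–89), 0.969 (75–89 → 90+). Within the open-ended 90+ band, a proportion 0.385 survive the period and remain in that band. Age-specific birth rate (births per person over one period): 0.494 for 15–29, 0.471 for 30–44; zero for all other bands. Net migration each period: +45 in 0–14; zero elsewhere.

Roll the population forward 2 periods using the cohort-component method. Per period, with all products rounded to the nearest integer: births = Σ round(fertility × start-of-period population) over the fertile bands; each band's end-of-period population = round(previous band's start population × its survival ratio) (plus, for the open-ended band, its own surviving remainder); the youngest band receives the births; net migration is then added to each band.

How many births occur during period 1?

1250

— Period 1 —
Births: 930 * 0.494 = 459 ; 1680 * 0.471 = 791 ⇒ total 1250
15–29: 1060 * 0.972 = 1030
30–44: 930 * 0.978 = 910
45–59: 1680 * 0.962 = 1616
60–74: 820 * 0.946 = 776
75–89: 710 * 0.942 = 669
90+: 180 * 0.969 + 960 * 0.385 = 174 + 370 = 544
Net migration: 0–14 + 45 → 1295
Population now: 0–14=1295, 15–29=1030, 30–44=910, 45–59=1616, 60–74=776, 75–89=669, 90+=544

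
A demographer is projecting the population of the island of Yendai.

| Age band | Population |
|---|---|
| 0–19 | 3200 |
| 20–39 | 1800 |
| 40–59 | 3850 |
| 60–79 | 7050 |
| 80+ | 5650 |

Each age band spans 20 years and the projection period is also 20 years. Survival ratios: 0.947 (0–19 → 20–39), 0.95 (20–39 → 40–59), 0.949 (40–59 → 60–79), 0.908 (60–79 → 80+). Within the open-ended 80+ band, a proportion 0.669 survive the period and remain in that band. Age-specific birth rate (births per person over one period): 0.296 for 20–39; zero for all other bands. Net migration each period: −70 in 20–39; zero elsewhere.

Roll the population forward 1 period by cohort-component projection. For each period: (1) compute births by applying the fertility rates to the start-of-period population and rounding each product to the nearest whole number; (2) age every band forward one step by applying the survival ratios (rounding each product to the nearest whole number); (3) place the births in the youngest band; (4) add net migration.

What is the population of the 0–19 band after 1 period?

Let band 1 be 0–19 through band 5 = 80+.
— Period 1 —
Births: 1800 * 0.296 = 533
Band 2: 3200 * 0.947 = 3030
Band 3: 1800 * 0.95 = 1710
Band 4: 3850 * 0.949 = 3654
Band 5: 7050 * 0.908 + 5650 * 0.669 = 6401 + 3780 = 10181
Net migration: Band 2 − 70 → 2960
→ [533, 2960, 1710, 3654, 10181]

533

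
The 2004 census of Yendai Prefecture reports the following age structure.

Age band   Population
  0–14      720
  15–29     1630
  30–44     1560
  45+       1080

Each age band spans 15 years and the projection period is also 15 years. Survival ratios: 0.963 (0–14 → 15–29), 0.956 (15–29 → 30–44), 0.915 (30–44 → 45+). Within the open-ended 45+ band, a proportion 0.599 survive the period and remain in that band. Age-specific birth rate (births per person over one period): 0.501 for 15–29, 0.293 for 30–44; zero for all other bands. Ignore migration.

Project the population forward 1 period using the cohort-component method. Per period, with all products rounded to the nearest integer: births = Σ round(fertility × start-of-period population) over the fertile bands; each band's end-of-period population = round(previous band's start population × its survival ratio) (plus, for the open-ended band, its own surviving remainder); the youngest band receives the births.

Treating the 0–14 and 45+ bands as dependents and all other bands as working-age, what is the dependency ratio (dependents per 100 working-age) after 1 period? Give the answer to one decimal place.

148.7

— Period 1 —
Births: 1630 × 0.501 = 817 ; 1560 × 0.293 = 457 — total 1274
15–29: 720 × 0.963 = 693
30–44: 1630 × 0.956 = 1558
45+: 1560 × 0.915 + 1080 × 0.599 = 1427 + 647 = 2074
Population now: 0–14=1274, 15–29=693, 30–44=1558, 45+=2074
Dependents (band 0–14 + band 45+) = 1274 + 2074 = 3348; working-age = 2251; ratio = 3348/2251 × 100 = 148.7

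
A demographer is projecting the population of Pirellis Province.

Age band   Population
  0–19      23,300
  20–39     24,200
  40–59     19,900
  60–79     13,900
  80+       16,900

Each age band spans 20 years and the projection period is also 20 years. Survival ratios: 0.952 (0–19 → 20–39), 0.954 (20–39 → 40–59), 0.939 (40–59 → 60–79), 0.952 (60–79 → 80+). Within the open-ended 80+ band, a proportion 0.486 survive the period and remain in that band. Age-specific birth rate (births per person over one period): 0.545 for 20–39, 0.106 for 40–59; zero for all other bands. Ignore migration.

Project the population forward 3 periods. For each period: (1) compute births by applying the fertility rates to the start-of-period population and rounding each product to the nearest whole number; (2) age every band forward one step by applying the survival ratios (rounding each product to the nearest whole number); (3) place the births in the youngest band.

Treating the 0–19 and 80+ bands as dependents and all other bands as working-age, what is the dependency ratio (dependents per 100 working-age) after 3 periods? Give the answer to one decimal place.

Let group 1 be 0–19 through group 5 = 80+.
After projecting period 1:
Births: 24200 × 0.545 = 13189 ; 19900 × 0.106 = 2109 → 15298
Group 2: 23300 × 0.952 = 22182
Group 3: 24200 × 0.954 = 23087
Group 4: 19900 × 0.939 = 18686
Group 5: 13900 × 0.952 + 16900 × 0.486 = 13233 + 8213 = 21446
→ [15298, 22182, 23087, 18686, 21446]
After projecting period 2:
Births: 22182 × 0.545 = 12089 ; 23087 × 0.106 = 2447 → 14536
Group 2: 15298 × 0.952 = 14564
Group 3: 22182 × 0.954 = 21162
Group 4: 23087 × 0.939 = 21679
Group 5: 18686 × 0.952 + 21446 × 0.486 = 17789 + 10423 = 28212
→ [14536, 14564, 21162, 21679, 28212]
After projecting period 3:
Births: 14564 × 0.545 = 7937 ; 21162 × 0.106 = 2243 → 10180
Group 2: 14536 × 0.952 = 13838
Group 3: 14564 × 0.954 = 13894
Group 4: 21162 × 0.939 = 19871
Group 5: 21679 × 0.952 + 28212 × 0.486 = 20638 + 13711 = 34349
→ [10180, 13838, 13894, 19871, 34349]
Dependents (band 0–19 + band 80+) = 10180 + 34349 = 44529; working-age = 47603; ratio = 44529/47603 × 100 = 93.5

93.5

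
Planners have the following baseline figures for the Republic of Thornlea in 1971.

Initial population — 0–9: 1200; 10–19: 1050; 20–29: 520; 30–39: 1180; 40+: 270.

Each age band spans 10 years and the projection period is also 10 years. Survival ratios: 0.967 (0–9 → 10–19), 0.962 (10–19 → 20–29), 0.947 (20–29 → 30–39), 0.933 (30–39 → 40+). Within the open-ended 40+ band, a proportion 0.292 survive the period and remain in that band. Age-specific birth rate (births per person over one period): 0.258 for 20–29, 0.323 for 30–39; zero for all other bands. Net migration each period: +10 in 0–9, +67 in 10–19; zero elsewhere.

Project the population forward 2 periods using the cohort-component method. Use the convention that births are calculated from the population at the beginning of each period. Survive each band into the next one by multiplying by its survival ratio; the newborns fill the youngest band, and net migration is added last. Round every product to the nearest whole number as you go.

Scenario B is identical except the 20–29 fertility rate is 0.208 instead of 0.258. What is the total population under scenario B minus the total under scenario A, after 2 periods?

— Period 1 —
Births: 520 × 0.258 = 134  |  1180 × 0.323 = 381 ⇒ total 515
10–19: 1200 × 0.967 = 1160
20–29: 1050 × 0.962 = 1010
30–39: 520 × 0.947 = 492
40+: 1180 × 0.933 + 270 × 0.292 = 1101 + 79 = 1180
Net migration: 0–9 + 10 → 525; 10–19 + 67 → 1227
→ [525, 1227, 1010, 492, 1180]
— Period 2 —
Births: 1010 × 0.258 = 261  |  492 × 0.323 = 159 ⇒ total 420
10–19: 525 × 0.967 = 508
20–29: 1227 × 0.962 = 1180
30–39: 1010 × 0.947 = 956
40+: 492 × 0.933 + 1180 × 0.292 = 459 + 345 = 804
Net migration: 0–9 + 10 → 430; 10–19 + 67 → 575
→ [430, 575, 1180, 956, 804]
Scenario A total after 2 periods: 3945
Scenario B projection —
— Period 1 —
Births: 520 × 0.208 = 108  |  1180 × 0.323 = 381 ⇒ total 489
10–19: 1200 × 0.967 = 1160
20–29: 1050 × 0.962 = 1010
30–39: 520 × 0.947 = 492
40+: 1180 × 0.933 + 270 × 0.292 = 1101 + 79 = 1180
Net migration: 0–9 + 10 → 499; 10–19 + 67 → 1227
→ [499, 1227, 1010, 492, 1180]
— Period 2 —
Births: 1010 × 0.208 = 210  |  492 × 0.323 = 159 ⇒ total 369
10–19: 499 × 0.967 = 483
20–29: 1227 × 0.962 = 1180
30–39: 1010 × 0.947 = 956
40+: 492 × 0.933 + 1180 × 0.292 = 459 + 345 = 804
Net migration: 0–9 + 10 → 379; 10–19 + 67 → 550
→ [379, 550, 1180, 956, 804]
Scenario B total after 2 periods: 3869
Difference B − A = 3869 − 3945 = -76

-76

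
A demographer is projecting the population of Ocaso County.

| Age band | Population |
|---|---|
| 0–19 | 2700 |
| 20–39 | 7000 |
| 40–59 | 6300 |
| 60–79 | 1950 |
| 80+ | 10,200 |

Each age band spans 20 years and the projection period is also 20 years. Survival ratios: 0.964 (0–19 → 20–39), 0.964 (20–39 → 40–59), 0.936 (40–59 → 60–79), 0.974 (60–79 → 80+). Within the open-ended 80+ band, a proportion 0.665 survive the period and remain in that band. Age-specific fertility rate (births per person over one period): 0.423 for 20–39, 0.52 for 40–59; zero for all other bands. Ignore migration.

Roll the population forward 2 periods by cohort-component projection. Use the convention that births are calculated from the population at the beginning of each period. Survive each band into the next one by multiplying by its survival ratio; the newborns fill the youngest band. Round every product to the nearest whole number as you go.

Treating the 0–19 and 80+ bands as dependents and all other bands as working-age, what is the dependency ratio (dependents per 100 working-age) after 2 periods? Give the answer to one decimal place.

(Groups numbered youngest = 1 to oldest = 5.)
After projecting period 1:
Births: 7000 × 0.423 = 2961  |  6300 × 0.52 = 3276 — total 6237
Group 2: 2700 × 0.964 = 2603
Group 3: 7000 × 0.964 = 6748
Group 4: 6300 × 0.936 = 5897
Group 5: 1950 × 0.974 + 10200 × 0.665 = 1899 + 6783 = 8682
Giving 6237 / 2603 / 6748 / 5897 / 8682.
After projecting period 2:
Births: 2603 × 0.423 = 1101  |  6748 × 0.52 = 3509 — total 4610
Group 2: 6237 × 0.964 = 6012
Group 3: 2603 × 0.964 = 2509
Group 4: 6748 × 0.936 = 6316
Group 5: 5897 × 0.974 + 8682 × 0.665 = 5744 + 5774 = 11518
Giving 4610 / 6012 / 2509 / 6316 / 11518.
Dependents (band 0–19 + band 80+) = 4610 + 11518 = 16128; working-age = 14837; ratio = 16128/14837 × 100 = 108.7

108.7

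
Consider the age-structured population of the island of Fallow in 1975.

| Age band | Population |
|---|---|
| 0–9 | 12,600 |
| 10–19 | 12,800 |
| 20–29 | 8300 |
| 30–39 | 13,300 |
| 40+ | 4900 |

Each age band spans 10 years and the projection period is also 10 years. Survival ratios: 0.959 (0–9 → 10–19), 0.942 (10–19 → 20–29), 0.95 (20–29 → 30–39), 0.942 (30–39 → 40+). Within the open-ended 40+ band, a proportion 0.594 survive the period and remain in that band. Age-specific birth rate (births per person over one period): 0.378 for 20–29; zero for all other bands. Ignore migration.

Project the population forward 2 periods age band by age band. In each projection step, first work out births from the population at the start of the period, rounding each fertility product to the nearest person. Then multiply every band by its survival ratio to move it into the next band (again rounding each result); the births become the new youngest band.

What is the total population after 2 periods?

47002

— Period 1 —
Births: 8300 × 0.378 = 3137
10–19: 12600 × 0.959 = 12083
20–29: 12800 × 0.942 = 12058
30–39: 8300 × 0.95 = 7885
40+: 13300 × 0.942 + 4900 × 0.594 = 12529 + 2911 = 15440
→ [3137, 12083, 12058, 7885, 15440]
— Period 2 —
Births: 12058 × 0.378 = 4558
10–19: 3137 × 0.959 = 3008
20–29: 12083 × 0.942 = 11382
30–39: 12058 × 0.95 = 11455
40+: 7885 × 0.942 + 15440 × 0.594 = 7428 + 9171 = 16599
→ [4558, 3008, 11382, 11455, 16599]
Total after period 2: 4558 + 3008 + 11382 + 11455 + 16599 = 47002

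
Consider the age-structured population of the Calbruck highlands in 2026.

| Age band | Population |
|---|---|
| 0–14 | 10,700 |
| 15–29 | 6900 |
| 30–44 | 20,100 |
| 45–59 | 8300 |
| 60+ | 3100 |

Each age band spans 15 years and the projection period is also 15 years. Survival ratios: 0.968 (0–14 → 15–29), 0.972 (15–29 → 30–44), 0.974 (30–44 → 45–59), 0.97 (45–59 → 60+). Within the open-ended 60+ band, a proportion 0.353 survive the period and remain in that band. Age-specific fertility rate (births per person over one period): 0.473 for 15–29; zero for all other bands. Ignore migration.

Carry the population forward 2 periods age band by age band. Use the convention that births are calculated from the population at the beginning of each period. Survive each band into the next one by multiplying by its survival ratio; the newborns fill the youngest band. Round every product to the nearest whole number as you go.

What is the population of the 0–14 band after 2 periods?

[period 1]
Births: 6900 * 0.473 = 3264
15–29: 10700 * 0.968 = 10358
30–44: 6900 * 0.972 = 6707
45–59: 20100 * 0.974 = 19577
60+: 8300 * 0.97 + 3100 * 0.353 = 8051 + 1094 = 9145
→ [3264, 10358, 6707, 19577, 9145]
[period 2]
Births: 10358 * 0.473 = 4899
15–29: 3264 * 0.968 = 3160
30–44: 10358 * 0.972 = 10068
45–59: 6707 * 0.974 = 6533
60+: 19577 * 0.97 + 9145 * 0.353 = 18990 + 3228 = 22218
→ [4899, 3160, 10068, 6533, 22218]

4899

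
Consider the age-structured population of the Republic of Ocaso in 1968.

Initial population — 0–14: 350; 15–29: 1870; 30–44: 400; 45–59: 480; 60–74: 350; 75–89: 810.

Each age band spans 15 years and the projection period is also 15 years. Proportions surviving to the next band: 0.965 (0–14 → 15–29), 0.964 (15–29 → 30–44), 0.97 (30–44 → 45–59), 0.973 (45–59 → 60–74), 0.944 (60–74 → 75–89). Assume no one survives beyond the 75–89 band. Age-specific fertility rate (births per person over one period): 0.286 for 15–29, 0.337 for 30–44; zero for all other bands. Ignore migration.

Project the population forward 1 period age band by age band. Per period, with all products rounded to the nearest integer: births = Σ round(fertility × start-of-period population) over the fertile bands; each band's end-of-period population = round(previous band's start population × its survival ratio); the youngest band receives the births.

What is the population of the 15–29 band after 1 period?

Call the groups 1 to 6, youngest first.
Period 1:
Births: 1870 * 0.286 = 535 ; 400 * 0.337 = 135 → total 670
Group 2: 350 * 0.965 = 338
Group 3: 1870 * 0.964 = 1803
Group 4: 400 * 0.97 = 388
Group 5: 480 * 0.973 = 467
Group 6: 350 * 0.944 = 330
Population now: 0–14=670, 15–29=338, 30–44=1803, 45–59=388, 60–74=467, 75–89=330

338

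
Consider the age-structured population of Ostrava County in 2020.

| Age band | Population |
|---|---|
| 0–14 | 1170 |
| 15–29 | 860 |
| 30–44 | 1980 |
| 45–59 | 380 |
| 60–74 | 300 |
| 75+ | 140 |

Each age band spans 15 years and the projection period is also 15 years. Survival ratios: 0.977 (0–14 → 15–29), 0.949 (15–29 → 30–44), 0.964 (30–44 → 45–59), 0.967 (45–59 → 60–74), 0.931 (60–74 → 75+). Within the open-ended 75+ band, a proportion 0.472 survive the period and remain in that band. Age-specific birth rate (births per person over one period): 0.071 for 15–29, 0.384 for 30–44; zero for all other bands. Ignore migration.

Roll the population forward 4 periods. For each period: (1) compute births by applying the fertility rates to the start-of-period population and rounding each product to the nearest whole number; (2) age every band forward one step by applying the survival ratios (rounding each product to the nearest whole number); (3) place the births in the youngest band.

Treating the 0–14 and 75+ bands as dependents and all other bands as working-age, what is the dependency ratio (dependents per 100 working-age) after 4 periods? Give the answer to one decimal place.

Let band 1 be 0–14 through band 6 = 75+.
Period 1:
Births: 860 * 0.071 = 61  |  1980 * 0.384 = 760 — total 821
Band 2: 1170 * 0.977 = 1143
Band 3: 860 * 0.949 = 816
Band 4: 1980 * 0.964 = 1909
Band 5: 380 * 0.967 = 367
Band 6: 300 * 0.931 + 140 * 0.472 = 279 + 66 = 345
End of period: [821, 1143, 816, 1909, 367, 345]
Period 2:
Births: 1143 * 0.071 = 81  |  816 * 0.384 = 313 — total 394
Band 2: 821 * 0.977 = 802
Band 3: 1143 * 0.949 = 1085
Band 4: 816 * 0.964 = 787
Band 5: 1909 * 0.967 = 1846
Band 6: 367 * 0.931 + 345 * 0.472 = 342 + 163 = 505
End of period: [394, 802, 1085, 787, 1846, 505]
Period 3:
Births: 802 * 0.071 = 57  |  1085 * 0.384 = 417 — total 474
Band 2: 394 * 0.977 = 385
Band 3: 802 * 0.949 = 761
Band 4: 1085 * 0.964 = 1046
Band 5: 787 * 0.967 = 761
Band 6: 1846 * 0.931 + 505 * 0.472 = 1719 + 238 = 1957
End of period: [474, 385, 761, 1046, 761, 1957]
Period 4:
Births: 385 * 0.071 = 27  |  761 * 0.384 = 292 — total 319
Band 2: 474 * 0.977 = 463
Band 3: 385 * 0.949 = 365
Band 4: 761 * 0.964 = 734
Band 5: 1046 * 0.967 = 1011
Band 6: 761 * 0.931 + 1957 * 0.472 = 708 + 924 = 1632
End of period: [319, 463, 365, 734, 1011, 1632]
Dependents (band 0–14 + band 75+) = 319 + 1632 = 1951; working-age = 2573; ratio = 1951/2573 × 100 = 75.8

75.8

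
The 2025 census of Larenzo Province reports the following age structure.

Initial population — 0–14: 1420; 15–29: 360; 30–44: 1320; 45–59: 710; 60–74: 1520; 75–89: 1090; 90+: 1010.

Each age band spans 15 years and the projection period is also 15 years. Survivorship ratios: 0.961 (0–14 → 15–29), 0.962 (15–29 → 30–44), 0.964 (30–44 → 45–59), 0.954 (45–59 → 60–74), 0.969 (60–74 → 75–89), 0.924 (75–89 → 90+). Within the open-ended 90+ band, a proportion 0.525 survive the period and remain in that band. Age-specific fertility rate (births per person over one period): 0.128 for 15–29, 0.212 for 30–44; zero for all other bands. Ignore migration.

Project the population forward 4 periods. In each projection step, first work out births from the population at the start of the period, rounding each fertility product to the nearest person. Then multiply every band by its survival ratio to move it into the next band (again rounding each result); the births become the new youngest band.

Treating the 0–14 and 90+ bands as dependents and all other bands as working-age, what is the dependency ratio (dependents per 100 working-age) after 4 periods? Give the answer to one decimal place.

[period 1]
Births: 360 × 0.128 = 46 ; 1320 × 0.212 = 280 → total 326
15–29: 1420 × 0.961 = 1365
30–44: 360 × 0.962 = 346
45–59: 1320 × 0.964 = 1272
60–74: 710 × 0.954 = 677
75–89: 1520 × 0.969 = 1473
90+: 1090 × 0.924 + 1010 × 0.525 = 1007 + 530 = 1537
End of period: [326, 1365, 346, 1272, 677, 1473, 1537]
[period 2]
Births: 1365 × 0.128 = 175 ; 346 × 0.212 = 73 → total 248
15–29: 326 × 0.961 = 313
30–44: 1365 × 0.962 = 1313
45–59: 346 × 0.964 = 334
60–74: 1272 × 0.954 = 1213
75–89: 677 × 0.969 = 656
90+: 1473 × 0.924 + 1537 × 0.525 = 1361 + 807 = 2168
End of period: [248, 313, 1313, 334, 1213, 656, 2168]
[period 3]
Births: 313 × 0.128 = 40 ; 1313 × 0.212 = 278 → total 318
15–29: 248 × 0.961 = 238
30–44: 313 × 0.962 = 301
45–59: 1313 × 0.964 = 1266
60–74: 334 × 0.954 = 319
75–89: 1213 × 0.969 = 1175
90+: 656 × 0.924 + 2168 × 0.525 = 606 + 1138 = 1744
End of period: [318, 238, 301, 1266, 319, 1175, 1744]
[period 4]
Births: 238 × 0.128 = 30 ; 301 × 0.212 = 64 → total 94
15–29: 318 × 0.961 = 306
30–44: 238 × 0.962 = 229
45–59: 301 × 0.964 = 290
60–74: 1266 × 0.954 = 1208
75–89: 319 × 0.969 = 309
90+: 1175 × 0.924 + 1744 × 0.525 = 1086 + 916 = 2002
End of period: [94, 306, 229, 290, 1208, 309, 2002]
Dependents (band 0–14 + band 90+) = 94 + 2002 = 2096; working-age = 2342; ratio = 2096/2342 × 100 = 89.5

89.5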